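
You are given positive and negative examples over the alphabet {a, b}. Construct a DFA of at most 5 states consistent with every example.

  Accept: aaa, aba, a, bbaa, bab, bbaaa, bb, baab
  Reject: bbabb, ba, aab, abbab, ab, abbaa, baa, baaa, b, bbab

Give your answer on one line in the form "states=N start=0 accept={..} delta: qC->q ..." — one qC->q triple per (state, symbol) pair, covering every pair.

Fold the examples into a partial DFA from state 0: repeatedly fix the first undefined (state, symbol) met by the shortest-then-alphabetical prefix, trying targets in increasing order and rejecting any under which an Accept and a Reject string meet in one state with the same remainder; add a state when all current targets are rejected. Accepting states are where Accept strings end.
a: 0a undefined. 0a->0: no, aba/ba meet in 0 with "ba" left. Open state 1: 0a->1.
b: 0b undefined. 0b->0: no, aaa/baaa meet in 1 with "aa" left. 0b->1: no, aaa/baa meet in 1 with "aa" left. Open state 2: 0b->2.
aa: 1a undefined. 1a->0: ok.
ab: 1b undefined. 1b->0: no, bab/abbab meet in 2 with "ab" left. 1b->1: no, aaa/ab meet in 1. 1b->2: no, aba/ba meet in 2 with "a" left. Open state 3: 1b->3.
ba: 2a undefined. 2a->0: no, aaa/baa meet in 1. 2a->1: no, aaa/ba meet in 1. 2a->2: ok.
bb: 2b undefined. 2b->0: ok.
aba: 3a undefined. 3a->0: ok.
abb: 3b undefined. 3b->0: no, aba/bbabb meet in 0. 3b->1: no, aaa/bbabb meet in 1. 3b->2: no, aba/abbab meet in 0. 3b->3: no, aaa/abbaa meet in 1. Open state 4: 3b->4.
abba: 4a undefined. 4a->0: no, aaa/abbaa meet in 1. 4a->1: no, aba/abbaa meet in 0. 4a->2: no, aba/abbab meet in 0. 4a->3: no, aba/abbaa meet in 0. 4a->4: ok.
abbab: 4b undefined. 4b->0: no, aba/abbab meet in 0. 4b->1: no, aaa/abbab meet in 1. 4b->2: ok.
All examples now run through 5 states with every (state, symbol) defined. Accept strings end in {0,1}, Reject strings end in {2,3,4}; accept={0,1}.

states=5 start=0 accept={0,1} delta: 0a->1 0b->2 1a->0 1b->3 2a->2 2b->0 3a->0 3b->4 4a->4 4b->2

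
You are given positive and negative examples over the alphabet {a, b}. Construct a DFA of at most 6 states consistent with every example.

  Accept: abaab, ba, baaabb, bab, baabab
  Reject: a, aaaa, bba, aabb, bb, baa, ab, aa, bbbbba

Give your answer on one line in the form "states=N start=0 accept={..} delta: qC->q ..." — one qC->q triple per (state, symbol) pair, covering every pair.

Fold the examples into a partial DFA from state 0: repeatedly fix the first undefined (state, symbol) met by the shortest-then-alphabetical prefix, trying targets in increasing order and rejecting any under which an Accept and a Reject string meet in one state with the same remainder; add a state when all current targets are rejected. Accepting states are where Accept strings end.
a: 0a undefined. 0a->0: ok.
b: 0b undefined. 0b->0: no, abaab/a meet in 0. Open state 1: 0b->1.
ba: 1a undefined. 1a->0: no, abaab/ab meet in 1. 1a->1: no, abaab/aabb meet in 1 with "b" left. Open state 2: 1a->2.
bb: 1b undefined. 1b->0: no, ba/bbbbba meet in 2. 1b->1: no, ba/bba meet in 2. 1b->2: no, ba/aabb meet in 2. Open state 3: 1b->3.
baa: 2a undefined. 2a->0: no, abaab/ab meet in 1. 2a->1: no, abaab/aabb meet in 3. 2a->2: no, ba/baa meet in 2. 2a->3: ok.
bab: 2b undefined. 2b->0: no, bab/a meet in 0. 2b->1: no, bab/ab meet in 1. 2b->2: ok.
bba: 3a undefined. 3a->0: no, baaabb/aabb meet in 3. 3a->1: ok.
bbb: 3b undefined. 3b->0: no, abaab/a meet in 0. 3b->1: no, abaab/bba meet in 1. 3b->2: ok.
All examples now run through 4 states with every (state, symbol) defined. Accept strings end in {2}, Reject strings end in {0,1,3}; accept={2}.

states=4 start=0 accept={2} delta: 0a->0 0b->1 1a->2 1b->3 2a->3 2b->2 3a->1 3b->2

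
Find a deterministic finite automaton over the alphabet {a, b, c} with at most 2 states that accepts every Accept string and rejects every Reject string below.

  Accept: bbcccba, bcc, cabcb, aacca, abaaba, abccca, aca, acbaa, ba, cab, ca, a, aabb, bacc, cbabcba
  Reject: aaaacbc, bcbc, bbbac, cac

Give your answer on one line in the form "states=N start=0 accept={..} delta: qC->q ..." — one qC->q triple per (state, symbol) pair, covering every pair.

Grow the machine one transition at a time. Run the examples from 0; the earliest place one falls off (shortest prefix, ties alphabetical) gets sent to the lowest-numbered state that keeps every Accept/Reject pair distinguishable — a pair clashes when both reach the same state with identical unread suffix — and to a fresh state only if none does.
a: 0a undefined. 0a->0: ok.
b: 0b undefined. 0b->0: ok.
c: 0c undefined. 0c->0: no, bbcccba/aaaacbc meet in 0. Open state 1: 0c->1.
ca: 1a undefined. 1a->0: ok.
cb: 1b undefined. 1b->0: ok.
bcc: 1c undefined. 1c->0: ok.
All examples now run through 2 states with every (state, symbol) defined. Accept strings end in {0}, Reject strings end in {1}; accept={0}.

states=2 start=0 accept={0} delta: 0a->0 0b->0 0c->1 1a->0 1b->0 1c->0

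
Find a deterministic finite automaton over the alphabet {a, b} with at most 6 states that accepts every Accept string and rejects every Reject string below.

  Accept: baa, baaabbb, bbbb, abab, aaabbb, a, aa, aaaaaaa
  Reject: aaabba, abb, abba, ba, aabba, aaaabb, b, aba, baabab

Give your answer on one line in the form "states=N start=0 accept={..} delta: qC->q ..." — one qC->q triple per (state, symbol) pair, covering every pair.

states=5 start=0 accept={0,4} delta: 0a->0 0b->1 1a->2 1b->3 2a->4 2b->0 3a->1 3b->4 4a->0 4b->0

Fold the examples into a partial DFA from state 0: repeatedly fix the first undefined (state, symbol) met by the shortest-then-alphabetical prefix, trying targets in increasing order and rejecting any under which an Accept and a Reject string meet in one state with the same remainder; add a state when all current targets are rejected. Accepting states are where Accept strings end.
a: 0a undefined. 0a->0: ok.
b: 0b undefined. 0b->0: no, baa/aaabba meet in 0. Open state 1: 0b->1.
ba: 1a undefined. 1a->0: no, baa/ba meet in 0. 1a->1: no, baa/ba meet in 1. Open state 2: 1a->2.
bb: 1b undefined. 1b->0: no, bbbb/aaabba meet in 0. 1b->1: no, bbbb/abb meet in 1. 1b->2: no, baa/aaabba meet in 2 with "a" left. Open state 3: 1b->3.
baa: 2a undefined. 2a->0: no, abab/baabab meet in 2 with "b" left. 2a->1: no, baa/b meet in 1. 2a->2: no, baa/ba meet in 2. 2a->3: no, baa/abb meet in 3. Open state 4: 2a->4.
bbb: 3b undefined. 3b->0: no, bbbb/b meet in 1. 3b->1: no, bbbb/abb meet in 3. 3b->2: no, aaabbb/ba meet in 2. 3b->3: no, bbbb/abb meet in 3. 3b->4: ok.
abab: 2b undefined. 2b->0: ok.
abba: 3a undefined. 3a->0: no, abab/aaabba meet in 0. 3a->1: ok.
baaa: 4a undefined. 4a->0: ok.
baab: 4b undefined. 4b->0: ok.
All examples now run through 5 states with every (state, symbol) defined. Accept strings end in {0,4}, Reject strings end in {1,2,3}; accept={0,4}.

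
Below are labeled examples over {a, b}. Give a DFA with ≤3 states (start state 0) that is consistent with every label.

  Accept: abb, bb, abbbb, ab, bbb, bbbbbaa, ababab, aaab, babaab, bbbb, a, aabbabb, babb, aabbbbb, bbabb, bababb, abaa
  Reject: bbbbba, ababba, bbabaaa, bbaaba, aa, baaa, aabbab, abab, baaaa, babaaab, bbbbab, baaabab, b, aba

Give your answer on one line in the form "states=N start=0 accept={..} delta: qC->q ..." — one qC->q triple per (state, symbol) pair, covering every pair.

states=3 start=0 accept={1} delta: 0a->1 0b->2 1a->0 1b->1 2a->2 2b->1

Grow the machine one transition at a time. Run the examples from 0; the earliest place one falls off (shortest prefix, ties alphabetical) gets sent to the lowest-numbered state that keeps every Accept/Reject pair distinguishable — a pair clashes when both reach the same state with identical unread suffix — and to a fresh state only if none does.
a: 0a undefined. 0a->0: no, ab/b meet in 0 with "b" left. Open state 1: 0a->1.
b: 0b undefined. 0b->0: no, bb/b meet in 0. 0b->1: no, a/b meet in 1. Open state 2: 0b->2.
aa: 1a undefined. 1a->0: ok.
ab: 1b undefined. 1b->0: no, abb/b meet in 2. 1b->1: ok.
ba: 2a undefined. 2a->0: no, abb/baaaa meet in 1. 2a->1: no, abb/baaa meet in 1. 2a->2: ok.
bb: 2b undefined. 2b->0: no, abb/ababba meet in 1. 2b->1: ok.
All examples now run through 3 states with every (state, symbol) defined. Accept strings end in {1}, Reject strings end in {0,2}; accept={1}.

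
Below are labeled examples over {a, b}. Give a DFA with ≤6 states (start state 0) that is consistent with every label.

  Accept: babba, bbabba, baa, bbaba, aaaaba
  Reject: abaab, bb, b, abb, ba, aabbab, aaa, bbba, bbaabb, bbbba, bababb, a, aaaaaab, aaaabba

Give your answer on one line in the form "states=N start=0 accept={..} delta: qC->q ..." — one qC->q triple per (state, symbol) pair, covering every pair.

State merging on the prefix tree: take the shortest (then alphabetical) example prefix whose next move is undefined and point that move at state 0, else 1, else 2, ...; a target is out if some Accept/Reject pair would then sit in one state with the same input left (inseparable). If every existing state is out, open a new one.
a: 0a undefined. 0a->0: no, aaaaba/ba meet in 0 with "ba" left. Open state 1: 0a->1.
b: 0b undefined. 0b->0: ok.
aa: 1a undefined. 1a->0: no, baa/bb meet in 0. 1a->1: no, babba/aaaabba meet in 1 with "bba" left. Open state 2: 1a->2.
ab: 1b undefined. 1b->0: no, babba/ba meet in 1. 1b->1: ok.
aaa: 2a undefined. 2a->0: no, babba/aaaabba meet in 2. 2a->1: ok.
aab: 2b undefined. 2b->0: no, aaaaba/abaab meet in 1. 2b->1: no, babba/aaaabba meet in 2. 2b->2: no, babba/bbaabb meet in 2. Open state 3: 2b->3.
aabb: 3b undefined. 3b->0: ok.
aaaaba: 3a undefined. 3a->0: no, aaaaba/bb meet in 0. 3a->1: no, aaaaba/abaab meet in 1. 3a->2: ok.
All examples now run through 4 states with every (state, symbol) defined. Accept strings end in {2}, Reject strings end in {0,1,3}; accept={2}.

states=4 start=0 accept={2} delta: 0a->1 0b->0 1a->2 1b->1 2a->1 2b->3 3a->2 3b->0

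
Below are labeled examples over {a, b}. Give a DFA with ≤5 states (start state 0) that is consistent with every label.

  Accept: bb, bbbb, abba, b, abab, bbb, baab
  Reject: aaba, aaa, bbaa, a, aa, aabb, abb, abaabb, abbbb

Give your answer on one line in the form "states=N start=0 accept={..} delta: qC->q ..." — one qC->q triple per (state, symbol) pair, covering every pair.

Grow the machine one transition at a time. Run the examples from 0; the earliest place one falls off (shortest prefix, ties alphabetical) gets sent to the lowest-numbered state that keeps every Accept/Reject pair distinguishable — a pair clashes when both reach the same state with identical unread suffix — and to a fresh state only if none does.
a: 0a undefined. 0a->0: no, bb/aabb meet in 0 with "bb" left. Open state 1: 0a->1.
b: 0b undefined. 0b->0: ok.
aa: 1a undefined. 1a->0: no, bb/bbaa meet in 0. 1a->1: ok.
ab: 1b undefined. 1b->0: no, bb/aabb meet in 0. 1b->1: no, abba/aaba meet in 1. Open state 2: 1b->2.
aba: 2a undefined. 2a->0: no, bb/aaba meet in 0. 2a->1: ok.
abb: 2b undefined. 2b->0: no, bb/aabb meet in 0. 2b->1: no, abba/aaba meet in 1. 2b->2: no, abba/aaba meet in 1. Open state 3: 2b->3.
abba: 3a undefined. 3a->0: ok.
abbb: 3b undefined. 3b->0: no, bb/abbbb meet in 0. 3b->1: no, abab/abbbb meet in 2. 3b->2: ok.
All examples now run through 4 states with every (state, symbol) defined. Accept strings end in {0,2}, Reject strings end in {1,3}; accept={0,2}.

states=4 start=0 accept={0,2} delta: 0a->1 0b->0 1a->1 1b->2 2a->1 2b->3 3a->0 3b->2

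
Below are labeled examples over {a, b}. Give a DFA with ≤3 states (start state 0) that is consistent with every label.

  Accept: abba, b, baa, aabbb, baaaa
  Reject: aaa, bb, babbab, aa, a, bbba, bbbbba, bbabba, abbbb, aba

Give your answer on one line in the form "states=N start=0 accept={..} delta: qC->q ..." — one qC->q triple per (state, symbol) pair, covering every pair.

states=3 start=0 accept={1} delta: 0a->0 0b->1 1a->2 1b->2 2a->1 2b->1

State merging on the prefix tree: take the shortest (then alphabetical) example prefix whose next move is undefined and point that move at state 0, else 1, else 2, ...; a target is out if some Accept/Reject pair would then sit in one state with the same input left (inseparable). If every existing state is out, open a new one.
a: 0a undefined. 0a->0: ok.
b: 0b undefined. 0b->0: no, abba/aaa meet in 0. Open state 1: 0b->1.
ba: 1a undefined. 1a->0: no, baa/aaa meet in 0. 1a->1: no, b/aba meet in 1. Open state 2: 1a->2.
bb: 1b undefined. 1b->0: no, abba/aaa meet in 0. 1b->1: no, abba/bbba meet in 2. 1b->2: ok.
baa: 2a undefined. 2a->0: no, abba/aaa meet in 0. 2a->1: ok.
bab: 2b undefined. 2b->0: no, abba/bbbbba meet in 1. 2b->1: ok.
All examples now run through 3 states with every (state, symbol) defined. Accept strings end in {1}, Reject strings end in {0,2}; accept={1}.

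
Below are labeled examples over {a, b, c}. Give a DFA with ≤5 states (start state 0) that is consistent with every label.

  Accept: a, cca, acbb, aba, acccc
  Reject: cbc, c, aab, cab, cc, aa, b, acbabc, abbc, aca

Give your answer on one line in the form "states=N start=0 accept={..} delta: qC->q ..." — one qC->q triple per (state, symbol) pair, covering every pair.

State merging on the prefix tree: take the shortest (then alphabetical) example prefix whose next move is undefined and point that move at state 0, else 1, else 2, ...; a target is out if some Accept/Reject pair would then sit in one state with the same input left (inseparable). If every existing state is out, open a new one.
a: 0a undefined. 0a->0: no, a/aa meet in 0. Open state 1: 0a->1.
b: 0b undefined. 0b->0: ok.
c: 0c undefined. 0c->0: ok.
aa: 1a undefined. 1a->0: ok.
ab: 1b undefined. 1b->0: ok.
ac: 1c undefined. 1c->0: no, a/aca meet in 1. 1c->1: no, acbb/cbc meet in 0. Open state 2: 1c->2.
aca: 2a undefined. 2a->0: ok.
acb: 2b undefined. 2b->0: no, acbb/cbc meet in 0. 2b->1: no, acbb/cbc meet in 0. 2b->2: ok.
acc: 2c undefined. 2c->0: no, acccc/cbc meet in 0. 2c->1: ok.
All examples now run through 3 states with every (state, symbol) defined. Accept strings end in {1,2}, Reject strings end in {0}; accept={1,2}.

states=3 start=0 accept={1,2} delta: 0a->1 0b->0 0c->0 1a->0 1b->0 1c->2 2a->0 2b->2 2c->1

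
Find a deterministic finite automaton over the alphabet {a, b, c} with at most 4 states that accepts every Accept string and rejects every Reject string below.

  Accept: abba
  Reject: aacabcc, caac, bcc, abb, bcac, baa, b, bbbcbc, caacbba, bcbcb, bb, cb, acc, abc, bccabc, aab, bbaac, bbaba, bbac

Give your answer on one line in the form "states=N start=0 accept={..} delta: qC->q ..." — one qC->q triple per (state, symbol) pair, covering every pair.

states=4 start=0 accept={3} delta: 0a->0 0b->1 0c->1 1a->0 1b->2 1c->0 2a->3 2b->0 2c->0 3a->0 3b->0 3c->0

State merging on the prefix tree: take the shortest (then alphabetical) example prefix whose next move is undefined and point that move at state 0, else 1, else 2, ...; a target is out if some Accept/Reject pair would then sit in one state with the same input left (inseparable). If every existing state is out, open a new one.
a: 0a undefined. 0a->0: ok.
b: 0b undefined. 0b->0: no, abba/abb meet in 0. Open state 1: 0b->1.
c: 0c undefined. 0c->0: no, abba/caacbba meet in 1 with "ba" left. 0c->1: ok.
ba: 1a undefined. 1a->0: ok.
bb: 1b undefined. 1b->0: no, abba/abb meet in 0. 1b->1: no, abba/baa meet in 0. Open state 2: 1b->2.
bc: 1c undefined. 1c->0: ok.
bba: 2a undefined. 2a->0: no, abba/baa meet in 0. 2a->1: no, abba/aacabcc meet in 1. 2a->2: no, abba/abb meet in 2. Open state 3: 2a->3.
bbb: 2b undefined. 2b->0: ok.
bbaa: 3a undefined. 3a->0: ok.
bbab: 3b undefined. 3b->0: ok.
bbac: 3c undefined. 3c->0: ok.
bbbcbc: 2c undefined. 2c->0: ok.
All examples now run through 4 states with every (state, symbol) defined. Accept strings end in {3}, Reject strings end in {0,1,2}; accept={3}.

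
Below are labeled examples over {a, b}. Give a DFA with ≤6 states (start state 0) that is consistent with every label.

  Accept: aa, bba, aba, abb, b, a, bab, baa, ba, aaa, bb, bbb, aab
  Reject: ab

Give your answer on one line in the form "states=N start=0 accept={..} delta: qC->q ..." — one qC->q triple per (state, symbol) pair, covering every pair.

State merging on the prefix tree: take the shortest (then alphabetical) example prefix whose next move is undefined and point that move at state 0, else 1, else 2, ...; a target is out if some Accept/Reject pair would then sit in one state with the same input left (inseparable). If every existing state is out, open a new one.
a: 0a undefined. 0a->0: no, b/ab meet in 0 with "b" left. Open state 1: 0a->1.
b: 0b undefined. 0b->0: no, bab/ab meet in 1 with "b" left. 0b->1: no, bb/ab meet in 1 with "b" left. Open state 2: 0b->2.
aa: 1a undefined. 1a->0: ok.
ab: 1b undefined. 1b->0: no, aa/ab meet in 0. 1b->1: no, abb/ab meet in 1. 1b->2: no, b/ab meet in 2. Open state 3: 1b->3.
ba: 2a undefined. 2a->0: ok.
bb: 2b undefined. 2b->0: ok.
aba: 3a undefined. 3a->0: ok.
abb: 3b undefined. 3b->0: ok.
All examples now run through 4 states with every (state, symbol) defined. Accept strings end in {0,1,2}, Reject strings end in {3}; accept={0,1,2}.

states=4 start=0 accept={0,1,2} delta: 0a->1 0b->2 1a->0 1b->3 2a->0 2b->0 3a->0 3b->0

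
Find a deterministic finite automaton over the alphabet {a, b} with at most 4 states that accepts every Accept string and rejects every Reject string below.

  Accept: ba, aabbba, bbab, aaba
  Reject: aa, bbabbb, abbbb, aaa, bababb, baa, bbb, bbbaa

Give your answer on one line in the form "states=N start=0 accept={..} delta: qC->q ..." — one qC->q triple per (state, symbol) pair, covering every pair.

states=4 start=0 accept={2,3} delta: 0a->0 0b->1 1a->2 1b->1 2a->0 2b->3 3a->0 3b->0

Grow the machine one transition at a time. Run the examples from 0; the earliest place one falls off (shortest prefix, ties alphabetical) gets sent to the lowest-numbered state that keeps every Accept/Reject pair distinguishable — a pair clashes when both reach the same state with identical unread suffix — and to a fresh state only if none does.
a: 0a undefined. 0a->0: ok.
b: 0b undefined. 0b->0: no, ba/aa meet in 0. Open state 1: 0b->1.
ba: 1a undefined. 1a->0: no, ba/aa meet in 0. 1a->1: no, ba/baa meet in 1. Open state 2: 1a->2.
bb: 1b undefined. 1b->0: no, bbab/bbabbb meet in 1. 1b->1: ok.
baa: 2a undefined. 2a->0: ok.
bab: 2b undefined. 2b->0: no, bbab/aa meet in 0. 2b->1: no, bbab/bbabbb meet in 1. 2b->2: no, ba/bbabbb meet in 2. Open state 3: 2b->3.
baba: 3a undefined. 3a->0: ok.
bbabb: 3b undefined. 3b->0: ok.
All examples now run through 4 states with every (state, symbol) defined. Accept strings end in {2,3}, Reject strings end in {0,1}; accept={2,3}.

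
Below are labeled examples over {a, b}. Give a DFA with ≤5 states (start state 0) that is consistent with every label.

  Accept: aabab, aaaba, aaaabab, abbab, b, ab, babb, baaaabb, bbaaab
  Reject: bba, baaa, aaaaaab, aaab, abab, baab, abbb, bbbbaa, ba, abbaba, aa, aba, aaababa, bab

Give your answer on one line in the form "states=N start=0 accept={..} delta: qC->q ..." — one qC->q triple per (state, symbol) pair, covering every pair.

states=5 start=0 accept={1,3} delta: 0a->1 0b->1 1a->2 1b->3 2a->2 2b->0 3a->4 3b->4 4a->0 4b->0

Grow the machine one transition at a time. Run the examples from 0; the earliest place one falls off (shortest prefix, ties alphabetical) gets sent to the lowest-numbered state that keeps every Accept/Reject pair distinguishable — a pair clashes when both reach the same state with identical unread suffix — and to a fresh state only if none does.
a: 0a undefined. 0a->0: no, aabab/abab meet in 0 with "bab" left. Open state 1: 0a->1.
b: 0b undefined. 0b->0: no, ab/bab meet in 1 with "b" left. 0b->1: ok.
aa: 1a undefined. 1a->0: no, aabab/aaaaaab meet in 1. 1a->1: no, aabab/abab meet in 1 with "bab" left. Open state 2: 1a->2.
ab: 1b undefined. 1b->0: no, abbab/bab meet in 2 with "b" left. 1b->1: no, abbab/abab meet in 2 with "b" left. 1b->2: no, ab/ba meet in 2. Open state 3: 1b->3.
aaa: 2a undefined. 2a->0: no, aaaba/ba meet in 2. 2a->1: no, aaaba/bba meet in 3 with "a" left. 2a->2: ok.
aab: 2b undefined. 2b->0: ok.
aba: 3a undefined. 3a->0: no, aaaba/abab meet in 1. 3a->1: no, aabab/abab meet in 3. 3a->2: no, bbaaab/aaaaaab meet in 0. 3a->3: no, aabab/bba meet in 3. Open state 4: 3a->4.
abb: 3b undefined. 3b->0: no, aaaba/abbb meet in 1. 3b->1: no, aabab/abbb meet in 3. 3b->2: no, aaaba/abbaba meet in 1. 3b->3: no, aabab/abbb meet in 3. 3b->4: ok.
abab: 4b undefined. 4b->0: ok.
abba: 4a undefined. 4a->0: ok.
All examples now run through 5 states with every (state, symbol) defined. Accept strings end in {1,3}, Reject strings end in {0,2,4}; accept={1,3}.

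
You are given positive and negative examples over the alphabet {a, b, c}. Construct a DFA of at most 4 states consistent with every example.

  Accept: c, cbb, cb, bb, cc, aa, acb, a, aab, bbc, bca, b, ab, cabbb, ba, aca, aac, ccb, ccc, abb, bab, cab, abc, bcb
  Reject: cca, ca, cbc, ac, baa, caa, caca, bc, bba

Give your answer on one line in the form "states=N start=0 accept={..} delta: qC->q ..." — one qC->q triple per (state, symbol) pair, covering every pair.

Fold the examples into a partial DFA from state 0: repeatedly fix the first undefined (state, symbol) met by the shortest-then-alphabetical prefix, trying targets in increasing order and rejecting any under which an Accept and a Reject string meet in one state with the same remainder; add a state when all current targets are rejected. Accepting states are where Accept strings end.
a: 0a undefined. 0a->0: no, c/ac meet in 0 with "c" left. Open state 1: 0a->1.
b: 0b undefined. 0b->0: no, c/bc meet in 0 with "c" left. 0b->1: ok.
c: 0c undefined. 0c->0: no, cb/cca meet in 1. 0c->1: no, cc/ac meet in 1 with "c" left. Open state 2: 0c->2.
aa: 1a undefined. 1a->0: no, a/baa meet in 1. 1a->1: no, aa/baa meet in 1. 1a->2: ok.
ab: 1b undefined. 1b->0: no, a/bba meet in 1. 1b->1: no, c/bba meet in 2. 1b->2: ok.
ac: 1c undefined. 1c->0: ok.
ca: 2a undefined. 2a->0: no, acb/caa meet in 1. 2a->1: no, c/caa meet in 2. 2a->2: no, c/ca meet in 2. Open state 3: 2a->3.
cb: 2b undefined. 2b->0: no, c/cbc meet in 2. 2b->1: ok.
cc: 2c undefined. 2c->0: no, cb/cca meet in 1. 2c->1: no, c/cca meet in 2. 2c->2: ok.
caa: 3a undefined. 3a->0: ok.
cab: 3b undefined. 3b->0: no, cab/cbc meet in 0. 3b->1: ok.
cac: 3c undefined. 3c->0: no, cb/caca meet in 1. 3c->1: no, c/caca meet in 2. 3c->2: ok.
All examples now run through 4 states with every (state, symbol) defined. Accept strings end in {1,2}, Reject strings end in {0,3}; accept={1,2}.

states=4 start=0 accept={1,2} delta: 0a->1 0b->1 0c->2 1a->2 1b->2 1c->0 2a->3 2b->1 2c->2 3a->0 3b->1 3c->2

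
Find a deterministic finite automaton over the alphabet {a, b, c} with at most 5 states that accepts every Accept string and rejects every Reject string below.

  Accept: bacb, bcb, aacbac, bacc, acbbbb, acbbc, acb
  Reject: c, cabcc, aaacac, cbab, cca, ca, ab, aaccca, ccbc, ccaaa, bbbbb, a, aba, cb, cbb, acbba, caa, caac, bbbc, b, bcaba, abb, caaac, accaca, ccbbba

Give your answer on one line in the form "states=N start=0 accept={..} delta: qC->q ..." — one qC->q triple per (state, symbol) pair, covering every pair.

states=4 start=0 accept={3} delta: 0a->1 0b->1 0c->0 1a->1 1b->0 1c->2 2a->0 2b->3 2c->3 3a->2 3b->3 3c->3

Grow the machine one transition at a time. Run the examples from 0; the earliest place one falls off (shortest prefix, ties alphabetical) gets sent to the lowest-numbered state that keeps every Accept/Reject pair distinguishable — a pair clashes when both reach the same state with identical unread suffix — and to a fresh state only if none does.
a: 0a undefined. 0a->0: no, acb/cb meet in 0 with "cb" left. Open state 1: 0a->1.
b: 0b undefined. 0b->0: no, bcb/cb meet in 0 with "cb" left. 0b->1: ok.
c: 0c undefined. 0c->0: ok.
aa: 1a undefined. 1a->0: no, bacb/cbab meet in 1. 1a->1: ok.
ab: 1b undefined. 1b->0: ok.
ac: 1c undefined. 1c->0: no, bacb/cca meet in 1. 1c->1: no, bacb/c meet in 0. Open state 2: 1c->2.
acb: 2b undefined. 2b->0: no, bacb/c meet in 0. 2b->1: no, bacb/cca meet in 1. 2b->2: no, bacb/ccbc meet in 2. Open state 3: 2b->3.
acc: 2c undefined. 2c->0: no, bacc/c meet in 0. 2c->1: no, bacc/cca meet in 1. 2c->2: no, bacc/ccbc meet in 2. 2c->3: ok.
bca: 2a undefined. 2a->0: ok.
acbb: 3b undefined. 3b->0: no, acbbbb/c meet in 0. 3b->1: no, acbbbb/cca meet in 1. 3b->2: no, acbbbb/ccbc meet in 2. 3b->3: ok.
acca: 3a undefined. 3a->0: no, aacbac/c meet in 0. 3a->1: no, aacbac/ccbc meet in 2. 3a->2: ok.
aaccc: 3c undefined. 3c->0: no, acbbc/c meet in 0. 3c->1: no, acbbc/cca meet in 1. 3c->2: no, acbbc/ccbc meet in 2. 3c->3: ok.
All examples now run through 4 states with every (state, symbol) defined. Accept strings end in {3}, Reject strings end in {0,1,2}; accept={3}.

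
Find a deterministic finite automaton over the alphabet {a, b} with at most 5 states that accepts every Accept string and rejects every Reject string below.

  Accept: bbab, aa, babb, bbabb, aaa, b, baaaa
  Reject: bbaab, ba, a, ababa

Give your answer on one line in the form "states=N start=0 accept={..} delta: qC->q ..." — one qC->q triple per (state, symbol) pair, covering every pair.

states=3 start=0 accept={0,2} delta: 0a->1 0b->0 1a->2 1b->0 2a->2 2b->1

Fold the examples into a partial DFA from state 0: repeatedly fix the first undefined (state, symbol) met by the shortest-then-alphabetical prefix, trying targets in increasing order and rejecting any under which an Accept and a Reject string meet in one state with the same remainder; add a state when all current targets are rejected. Accepting states are where Accept strings end.
a: 0a undefined. 0a->0: no, aa/a meet in 0. Open state 1: 0a->1.
b: 0b undefined. 0b->0: ok.
aa: 1a undefined. 1a->0: no, aa/bbaab meet in 0. 1a->1: no, bbab/bbaab meet in 1 with "b" left. Open state 2: 1a->2.
ab: 1b undefined. 1b->0: ok.
aaa: 2a undefined. 2a->0: no, baaaa/ba meet in 1. 2a->1: no, aaa/ba meet in 1. 2a->2: ok.
bbaab: 2b undefined. 2b->0: no, bbab/bbaab meet in 0. 2b->1: ok.
All examples now run through 3 states with every (state, symbol) defined. Accept strings end in {0,2}, Reject strings end in {1}; accept={0,2}.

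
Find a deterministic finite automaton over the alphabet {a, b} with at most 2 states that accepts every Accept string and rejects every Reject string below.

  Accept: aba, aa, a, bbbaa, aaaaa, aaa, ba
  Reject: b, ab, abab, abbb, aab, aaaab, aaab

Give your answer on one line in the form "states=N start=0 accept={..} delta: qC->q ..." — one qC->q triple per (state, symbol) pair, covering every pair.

Fold the examples into a partial DFA from state 0: repeatedly fix the first undefined (state, symbol) met by the shortest-then-alphabetical prefix, trying targets in increasing order and rejecting any under which an Accept and a Reject string meet in one state with the same remainder; add a state when all current targets are rejected. Accepting states are where Accept strings end.
a: 0a undefined. 0a->0: ok.
b: 0b undefined. 0b->0: no, aba/b meet in 0. Open state 1: 0b->1.
ba: 1a undefined. 1a->0: ok.
bb: 1b undefined. 1b->0: ok.
All examples now run through 2 states with every (state, symbol) defined. Accept strings end in {0}, Reject strings end in {1}; accept={0}.

states=2 start=0 accept={0} delta: 0a->0 0b->1 1a->0 1b->0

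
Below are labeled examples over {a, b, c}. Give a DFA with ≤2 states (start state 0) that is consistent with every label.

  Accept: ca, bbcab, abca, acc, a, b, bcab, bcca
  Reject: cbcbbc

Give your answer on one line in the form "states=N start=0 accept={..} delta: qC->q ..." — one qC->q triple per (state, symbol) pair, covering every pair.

states=2 start=0 accept={0} delta: 0a->0 0b->0 0c->1 1a->0 1b->0 1c->0

State merging on the prefix tree: take the shortest (then alphabetical) example prefix whose next move is undefined and point that move at state 0, else 1, else 2, ...; a target is out if some Accept/Reject pair would then sit in one state with the same input left (inseparable). If every existing state is out, open a new one.
a: 0a undefined. 0a->0: ok.
b: 0b undefined. 0b->0: ok.
c: 0c undefined. 0c->0: no, ca/cbcbbc meet in 0. Open state 1: 0c->1.
ca: 1a undefined. 1a->0: ok.
cb: 1b undefined. 1b->0: ok.
acc: 1c undefined. 1c->0: ok.
All examples now run through 2 states with every (state, symbol) defined. Accept strings end in {0}, Reject strings end in {1}; accept={0}.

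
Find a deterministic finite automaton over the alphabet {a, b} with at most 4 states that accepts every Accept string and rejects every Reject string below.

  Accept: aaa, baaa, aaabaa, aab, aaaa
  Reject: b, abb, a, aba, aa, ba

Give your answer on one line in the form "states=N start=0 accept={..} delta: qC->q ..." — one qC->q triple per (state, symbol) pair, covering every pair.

Grow the machine one transition at a time. Run the examples from 0; the earliest place one falls off (shortest prefix, ties alphabetical) gets sent to the lowest-numbered state that keeps every Accept/Reject pair distinguishable — a pair clashes when both reach the same state with identical unread suffix — and to a fresh state only if none does.
a: 0a undefined. 0a->0: no, aaa/a meet in 0. Open state 1: 0a->1.
b: 0b undefined. 0b->0: ok.
aa: 1a undefined. 1a->0: no, aaa/a meet in 1. 1a->1: no, aaa/a meet in 1. Open state 2: 1a->2.
ab: 1b undefined. 1b->0: ok.
aaa: 2a undefined. 2a->0: no, aaa/b meet in 0. 2a->1: no, aaa/a meet in 1. 2a->2: no, aaa/aa meet in 2. Open state 3: 2a->3.
aab: 2b undefined. 2b->0: no, aab/b meet in 0. 2b->1: no, aab/a meet in 1. 2b->2: no, aab/aa meet in 2. 2b->3: ok.
aaaa: 3a undefined. 3a->0: no, aaaa/b meet in 0. 3a->1: no, aaaa/a meet in 1. 3a->2: no, aaaa/aa meet in 2. 3a->3: ok.
aaab: 3b undefined. 3b->0: no, aaabaa/aa meet in 2. 3b->1: ok.
All examples now run through 4 states with every (state, symbol) defined. Accept strings end in {3}, Reject strings end in {0,1,2}; accept={3}.

states=4 start=0 accept={3} delta: 0a->1 0b->0 1a->2 1b->0 2a->3 2b->3 3a->3 3b->1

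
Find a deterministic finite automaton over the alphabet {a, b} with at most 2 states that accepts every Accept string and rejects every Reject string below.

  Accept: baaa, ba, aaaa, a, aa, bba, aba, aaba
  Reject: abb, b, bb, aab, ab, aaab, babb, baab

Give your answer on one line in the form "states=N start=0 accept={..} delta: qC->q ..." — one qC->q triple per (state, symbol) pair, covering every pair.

states=2 start=0 accept={0} delta: 0a->0 0b->1 1a->0 1b->1

Grow the machine one transition at a time. Run the examples from 0; the earliest place one falls off (shortest prefix, ties alphabetical) gets sent to the lowest-numbered state that keeps every Accept/Reject pair distinguishable — a pair clashes when both reach the same state with identical unread suffix — and to a fresh state only if none does.
a: 0a undefined. 0a->0: ok.
b: 0b undefined. 0b->0: no, baaa/abb meet in 0. Open state 1: 0b->1.
ba: 1a undefined. 1a->0: ok.
bb: 1b undefined. 1b->0: no, baaa/abb meet in 0. 1b->1: ok.
All examples now run through 2 states with every (state, symbol) defined. Accept strings end in {0}, Reject strings end in {1}; accept={0}.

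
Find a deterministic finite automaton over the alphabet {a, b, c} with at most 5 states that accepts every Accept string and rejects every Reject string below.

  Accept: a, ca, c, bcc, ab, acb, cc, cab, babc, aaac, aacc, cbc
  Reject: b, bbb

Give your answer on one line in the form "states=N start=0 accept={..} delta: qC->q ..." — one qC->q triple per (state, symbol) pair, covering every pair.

State merging on the prefix tree: take the shortest (then alphabetical) example prefix whose next move is undefined and point that move at state 0, else 1, else 2, ...; a target is out if some Accept/Reject pair would then sit in one state with the same input left (inseparable). If every existing state is out, open a new one.
a: 0a undefined. 0a->0: no, ab/b meet in 0 with "b" left. Open state 1: 0a->1.
b: 0b undefined. 0b->0: ok.
c: 0c undefined. 0c->0: no, c/b meet in 0. 0c->1: ok.
aa: 1a undefined. 1a->0: no, ca/b meet in 0. 1a->1: ok.
ab: 1b undefined. 1b->0: no, ab/b meet in 0. 1b->1: ok.
ac: 1c undefined. 1c->0: no, bcc/b meet in 0. 1c->1: ok.
All examples now run through 2 states with every (state, symbol) defined. Accept strings end in {1}, Reject strings end in {0}; accept={1}.

states=2 start=0 accept={1} delta: 0a->1 0b->0 0c->1 1a->1 1b->1 1c->1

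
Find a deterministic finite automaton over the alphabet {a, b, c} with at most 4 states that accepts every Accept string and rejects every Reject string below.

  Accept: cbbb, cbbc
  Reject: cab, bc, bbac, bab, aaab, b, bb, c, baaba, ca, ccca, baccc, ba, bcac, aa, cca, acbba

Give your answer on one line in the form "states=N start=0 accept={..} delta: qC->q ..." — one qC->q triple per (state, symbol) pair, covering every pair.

states=3 start=0 accept={2} delta: 0a->0 0b->0 0c->1 1a->0 1b->2 1c->0 2a->0 2b->2 2c->2

Grow the machine one transition at a time. Run the examples from 0; the earliest place one falls off (shortest prefix, ties alphabetical) gets sent to the lowest-numbered state that keeps every Accept/Reject pair distinguishable — a pair clashes when both reach the same state with identical unread suffix — and to a fresh state only if none does.
a: 0a undefined. 0a->0: ok.
b: 0b undefined. 0b->0: ok.
c: 0c undefined. 0c->0: no, cbbb/cab meet in 0. Open state 1: 0c->1.
ca: 1a undefined. 1a->0: ok.
cb: 1b undefined. 1b->0: no, cbbb/cab meet in 0. 1b->1: no, cbbb/bc meet in 1. Open state 2: 1b->2.
cc: 1c undefined. 1c->0: ok.
cbb: 2b undefined. 2b->0: no, cbbb/cab meet in 0. 2b->1: no, cbbc/cab meet in 0. 2b->2: ok.
cbbc: 2c undefined. 2c->0: no, cbbc/cab meet in 0. 2c->1: no, cbbc/bc meet in 1. 2c->2: ok.
acbba: 2a undefined. 2a->0: ok.
All examples now run through 3 states with every (state, symbol) defined. Accept strings end in {2}, Reject strings end in {0,1}; accept={2}.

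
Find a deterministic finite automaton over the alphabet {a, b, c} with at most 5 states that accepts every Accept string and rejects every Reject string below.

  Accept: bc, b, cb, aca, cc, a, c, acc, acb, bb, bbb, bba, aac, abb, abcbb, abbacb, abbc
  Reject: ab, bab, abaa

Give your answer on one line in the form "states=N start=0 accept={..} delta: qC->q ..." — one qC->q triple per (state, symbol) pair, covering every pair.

states=3 start=0 accept={0,1} delta: 0a->1 0b->0 0c->0 1a->0 1b->2 1c->0 2a->2 2b->0 2c->0

Grow the machine one transition at a time. Run the examples from 0; the earliest place one falls off (shortest prefix, ties alphabetical) gets sent to the lowest-numbered state that keeps every Accept/Reject pair distinguishable — a pair clashes when both reach the same state with identical unread suffix — and to a fresh state only if none does.
a: 0a undefined. 0a->0: no, b/ab meet in 0 with "b" left. Open state 1: 0a->1.
b: 0b undefined. 0b->0: ok.
c: 0c undefined. 0c->0: ok.
aa: 1a undefined. 1a->0: ok.
ab: 1b undefined. 1b->0: no, bc/ab meet in 0. 1b->1: no, a/ab meet in 1. Open state 2: 1b->2.
ac: 1c undefined. 1c->0: ok.
aba: 2a undefined. 2a->0: no, aca/abaa meet in 1. 2a->1: no, bc/abaa meet in 0. 2a->2: ok.
abb: 2b undefined. 2b->0: ok.
abc: 2c undefined. 2c->0: ok.
All examples now run through 3 states with every (state, symbol) defined. Accept strings end in {0,1}, Reject strings end in {2}; accept={0,1}.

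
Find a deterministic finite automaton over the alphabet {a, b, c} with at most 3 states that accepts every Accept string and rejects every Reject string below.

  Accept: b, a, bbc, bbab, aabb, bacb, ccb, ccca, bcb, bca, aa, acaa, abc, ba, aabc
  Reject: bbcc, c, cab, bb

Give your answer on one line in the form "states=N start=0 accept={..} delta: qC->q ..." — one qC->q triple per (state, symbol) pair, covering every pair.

Fold the examples into a partial DFA from state 0: repeatedly fix the first undefined (state, symbol) met by the shortest-then-alphabetical prefix, trying targets in increasing order and rejecting any under which an Accept and a Reject string meet in one state with the same remainder; add a state when all current targets are rejected. Accepting states are where Accept strings end.
a: 0a undefined. 0a->0: no, aabb/bb meet in 0 with "bb" left. Open state 1: 0a->1.
b: 0b undefined. 0b->0: no, b/bb meet in 0. 0b->1: ok.
c: 0c undefined. 0c->0: ok.
aa: 1a undefined. 1a->0: no, aabb/cab meet in 1 with "b" left. 1a->1: ok.
ab: 1b undefined. 1b->0: no, bbc/bbcc meet in 0. 1b->1: no, b/cab meet in 1. Open state 2: 1b->2.
ac: 1c undefined. 1c->0: ok.
abc: 2c undefined. 2c->0: no, bbc/bbcc meet in 0. 2c->1: ok.
bba: 2a undefined. 2a->0: ok.
aabb: 2b undefined. 2b->0: no, aabb/bbcc meet in 0. 2b->1: ok.
All examples now run through 3 states with every (state, symbol) defined. Accept strings end in {1}, Reject strings end in {0,2}; accept={1}.

states=3 start=0 accept={1} delta: 0a->1 0b->1 0c->0 1a->1 1b->2 1c->0 2a->0 2b->1 2c->1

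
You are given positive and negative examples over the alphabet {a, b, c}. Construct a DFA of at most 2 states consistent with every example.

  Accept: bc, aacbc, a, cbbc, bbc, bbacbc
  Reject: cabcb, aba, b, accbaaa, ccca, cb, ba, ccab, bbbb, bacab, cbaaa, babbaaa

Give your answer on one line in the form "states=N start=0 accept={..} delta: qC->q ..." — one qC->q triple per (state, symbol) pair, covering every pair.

states=2 start=0 accept={0} delta: 0a->0 0b->1 0c->1 1a->1 1b->1 1c->0

Grow the machine one transition at a time. Run the examples from 0; the earliest place one falls off (shortest prefix, ties alphabetical) gets sent to the lowest-numbered state that keeps every Accept/Reject pair distinguishable — a pair clashes when both reach the same state with identical unread suffix — and to a fresh state only if none does.
a: 0a undefined. 0a->0: ok.
b: 0b undefined. 0b->0: no, a/aba meet in 0. Open state 1: 0b->1.
c: 0c undefined. 0c->0: no, a/ccca meet in 0. 0c->1: ok.
ba: 1a undefined. 1a->0: no, a/aba meet in 0. 1a->1: ok.
bb: 1b undefined. 1b->0: no, aacbc/aba meet in 1. 1b->1: ok.
bc: 1c undefined. 1c->0: ok.
All examples now run through 2 states with every (state, symbol) defined. Accept strings end in {0}, Reject strings end in {1}; accept={0}.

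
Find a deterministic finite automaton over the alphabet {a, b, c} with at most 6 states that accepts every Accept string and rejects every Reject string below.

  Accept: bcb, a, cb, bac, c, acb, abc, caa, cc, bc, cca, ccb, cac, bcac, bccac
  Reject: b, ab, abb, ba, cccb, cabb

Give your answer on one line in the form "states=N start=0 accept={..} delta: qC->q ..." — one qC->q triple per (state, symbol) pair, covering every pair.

states=4 start=0 accept={0,2,3} delta: 0a->0 0b->1 0c->2 1a->1 1b->1 1c->2 2a->0 2b->0 2c->3 3a->0 3b->0 3c->0

State merging on the prefix tree: take the shortest (then alphabetical) example prefix whose next move is undefined and point that move at state 0, else 1, else 2, ...; a target is out if some Accept/Reject pair would then sit in one state with the same input left (inseparable). If every existing state is out, open a new one.
a: 0a undefined. 0a->0: ok.
b: 0b undefined. 0b->0: no, a/b meet in 0. Open state 1: 0b->1.
c: 0c undefined. 0c->0: no, cb/b meet in 1. 0c->1: no, cb/abb meet in 1 with "b" left. Open state 2: 0c->2.
ba: 1a undefined. 1a->0: no, a/ba meet in 0. 1a->1: ok.
bc: 1c undefined. 1c->0: no, bcb/b meet in 1. 1c->1: no, bcb/abb meet in 1 with "b" left. 1c->2: ok.
ca: 2a undefined. 2a->0: ok.
cb: 2b undefined. 2b->0: ok.
cc: 2c undefined. 2c->0: no, bcb/cccb meet in 0. 2c->1: no, bcb/cccb meet in 0. 2c->2: no, bcb/cccb meet in 0. Open state 3: 2c->3.
abb: 1b undefined. 1b->0: no, bcb/abb meet in 0. 1b->1: ok.
cca: 3a undefined. 3a->0: ok.
ccb: 3b undefined. 3b->0: ok.
ccc: 3c undefined. 3c->0: ok.
All examples now run through 4 states with every (state, symbol) defined. Accept strings end in {0,2,3}, Reject strings end in {1}; accept={0,2,3}.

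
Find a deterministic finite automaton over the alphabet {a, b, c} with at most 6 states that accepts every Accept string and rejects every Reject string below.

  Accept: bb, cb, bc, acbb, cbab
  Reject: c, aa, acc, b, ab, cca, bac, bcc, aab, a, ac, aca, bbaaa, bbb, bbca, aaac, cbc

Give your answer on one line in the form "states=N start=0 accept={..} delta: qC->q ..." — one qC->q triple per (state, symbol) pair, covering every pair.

states=5 start=0 accept={3,4} delta: 0a->0 0b->1 0c->2 1a->0 1b->3 1c->3 2a->0 2b->4 2c->0 3a->0 3b->0 3c->0 4a->1 4b->3 4c->0

Grow the machine one transition at a time. Run the examples from 0; the earliest place one falls off (shortest prefix, ties alphabetical) gets sent to the lowest-numbered state that keeps every Accept/Reject pair distinguishable — a pair clashes when both reach the same state with identical unread suffix — and to a fresh state only if none does.
a: 0a undefined. 0a->0: ok.
b: 0b undefined. 0b->0: no, bb/aa meet in 0. Open state 1: 0b->1.
c: 0c undefined. 0c->0: no, cb/b meet in 1. 0c->1: no, bc/acc meet in 1 with "c" left. Open state 2: 0c->2.
ba: 1a undefined. 1a->0: ok.
bb: 1b undefined. 1b->0: no, bb/aa meet in 0. 1b->1: no, bb/b meet in 1. 1b->2: no, bb/c meet in 2. Open state 3: 1b->3.
bc: 1c undefined. 1c->0: no, bc/aa meet in 0. 1c->1: no, bc/b meet in 1. 1c->2: no, bc/c meet in 2. 1c->3: ok.
cb: 2b undefined. 2b->0: no, cb/aa meet in 0. 2b->1: no, bb/cbc meet in 3. 2b->2: no, cb/c meet in 2. 2b->3: no, acbb/bbb meet in 3 with "b" left. Open state 4: 2b->4.
cc: 2c undefined. 2c->0: ok.
aca: 2a undefined. 2a->0: ok.
bba: 3a undefined. 3a->0: ok.
bbb: 3b undefined. 3b->0: ok.
bbc: 3c undefined. 3c->0: ok.
cba: 4a undefined. 4a->0: no, cbab/b meet in 1. 4a->1: ok.
cbc: 4c undefined. 4c->0: ok.
acbb: 4b undefined. 4b->0: no, acbb/aa meet in 0. 4b->1: no, acbb/b meet in 1. 4b->2: no, acbb/c meet in 2. 4b->3: ok.
All examples now run through 5 states with every (state, symbol) defined. Accept strings end in {3,4}, Reject strings end in {0,1,2}; accept={3,4}.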